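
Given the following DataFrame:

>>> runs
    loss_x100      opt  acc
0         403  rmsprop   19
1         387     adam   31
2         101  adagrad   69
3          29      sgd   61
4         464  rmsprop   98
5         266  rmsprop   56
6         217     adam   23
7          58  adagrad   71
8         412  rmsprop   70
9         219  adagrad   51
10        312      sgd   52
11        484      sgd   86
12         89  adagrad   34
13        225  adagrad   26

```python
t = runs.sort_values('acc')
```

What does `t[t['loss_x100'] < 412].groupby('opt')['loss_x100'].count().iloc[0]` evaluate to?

5

sort by acc:
    loss_x100      opt  acc
0         403  rmsprop   19
6         217     adam   23
13        225  adagrad   26
1         387     adam   31
12         89  adagrad   34
9         219  adagrad   51
10        312      sgd   52
5         266  rmsprop   56
3          29      sgd   61
2         101  adagrad   69
8         412  rmsprop   70
7          58  adagrad   71
11        484      sgd   86
4         464  rmsprop   98
filter rows where loss_x100 < 412:
    loss_x100      opt  acc
0         403  rmsprop   19
6         217     adam   23
13        225  adagrad   26
1         387     adam   31
12         89  adagrad   34
9         219  adagrad   51
10        312      sgd   52
5         266  rmsprop   56
3          29      sgd   61
2         101  adagrad   69
7          58  adagrad   71
group by opt, count of loss_x100:
opt
adagrad    5
adam       2
rmsprop    2
sgd        2
Name: loss_x100, dtype: int64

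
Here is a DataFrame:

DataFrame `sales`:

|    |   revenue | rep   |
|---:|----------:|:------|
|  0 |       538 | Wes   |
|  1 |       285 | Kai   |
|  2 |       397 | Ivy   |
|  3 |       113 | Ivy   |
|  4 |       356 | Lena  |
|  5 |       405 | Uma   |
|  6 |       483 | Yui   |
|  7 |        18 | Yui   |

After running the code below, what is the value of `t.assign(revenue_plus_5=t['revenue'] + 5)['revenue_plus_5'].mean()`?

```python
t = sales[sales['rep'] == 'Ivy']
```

260.0

filter rows where rep == 'Ivy':
   revenue  rep
2      397  Ivy
3      113  Ivy
add column revenue_plus_5 = t['revenue'] + 5:
   revenue  rep  revenue_plus_5
2      397  Ivy             402
3      113  Ivy             118
mean of column 'revenue_plus_5' → 260.0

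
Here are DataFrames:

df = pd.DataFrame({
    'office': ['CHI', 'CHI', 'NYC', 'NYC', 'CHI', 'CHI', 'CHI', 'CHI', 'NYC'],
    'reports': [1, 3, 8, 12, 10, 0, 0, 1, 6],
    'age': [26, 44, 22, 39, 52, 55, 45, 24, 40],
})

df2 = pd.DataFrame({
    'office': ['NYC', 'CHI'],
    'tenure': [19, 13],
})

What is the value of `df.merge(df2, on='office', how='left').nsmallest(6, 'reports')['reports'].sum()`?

11

merge on 'office' (how='left') → 9 rows:
  office  reports  age  tenure
0    CHI        1   26      13
1    CHI        3   44      13
2    NYC        8   22      19
3    NYC       12   39      19
4    CHI       10   52      13
5    CHI        0   55      13
6    CHI        0   45      13
7    CHI        1   24      13
8    NYC        6   40      19
take 6 rows with smallest reports:
  office  reports  age  tenure
5    CHI        0   55      13
6    CHI        0   45      13
0    CHI        1   26      13
7    CHI        1   24      13
1    CHI        3   44      13
8    NYC        6   40      19
Taking the sum of column 'reports' gives 11.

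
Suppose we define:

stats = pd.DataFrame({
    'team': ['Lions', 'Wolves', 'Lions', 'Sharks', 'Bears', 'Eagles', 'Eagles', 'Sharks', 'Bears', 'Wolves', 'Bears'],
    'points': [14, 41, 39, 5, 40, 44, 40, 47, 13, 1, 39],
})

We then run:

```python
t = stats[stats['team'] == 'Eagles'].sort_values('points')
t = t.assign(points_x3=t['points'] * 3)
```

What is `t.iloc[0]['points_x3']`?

filter rows where team == 'Eagles':
     team  points
5  Eagles      44
6  Eagles      40
sort by points:
     team  points
6  Eagles      40
5  Eagles      44
add column points_x3 = t['points'] * 3:
     team  points  points_x3
6  Eagles      40        120
5  Eagles      44        132
Finally, value at position 0, column 'points_x3' = 120.

120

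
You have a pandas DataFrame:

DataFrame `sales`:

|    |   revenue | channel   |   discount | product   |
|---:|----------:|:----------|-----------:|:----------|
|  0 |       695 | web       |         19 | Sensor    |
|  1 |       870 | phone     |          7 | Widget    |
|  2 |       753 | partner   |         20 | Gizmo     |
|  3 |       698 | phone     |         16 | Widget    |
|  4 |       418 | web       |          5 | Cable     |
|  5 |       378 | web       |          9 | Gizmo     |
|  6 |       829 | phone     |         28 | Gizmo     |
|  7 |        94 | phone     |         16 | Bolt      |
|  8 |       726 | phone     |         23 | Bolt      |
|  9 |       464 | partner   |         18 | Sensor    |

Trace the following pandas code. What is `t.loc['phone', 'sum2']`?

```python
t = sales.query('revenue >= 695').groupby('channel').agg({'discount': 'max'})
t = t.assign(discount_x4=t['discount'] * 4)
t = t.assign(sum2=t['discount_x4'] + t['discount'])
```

140

filter rows where revenue >= 695:
   revenue  channel  discount product
0      695      web        19  Sensor
1      870    phone         7  Widget
2      753  partner        20   Gizmo
3      698    phone        16  Widget
6      829    phone        28   Gizmo
8      726    phone        23    Bolt
group by channel, max of discount:
         discount
channel          
partner        20
phone          28
web            19
add column discount_x4 = t['discount'] * 4:
         discount  discount_x4
channel                       
partner        20           80
phone          28          112
web            19           76
add column sum2 = t['discount_x4'] + t['discount']:
         discount  discount_x4  sum2
channel                             
partner        20           80   100
phone          28          112   140
web            19           76    95
The value at row 'phone', column 'sum2' is 140.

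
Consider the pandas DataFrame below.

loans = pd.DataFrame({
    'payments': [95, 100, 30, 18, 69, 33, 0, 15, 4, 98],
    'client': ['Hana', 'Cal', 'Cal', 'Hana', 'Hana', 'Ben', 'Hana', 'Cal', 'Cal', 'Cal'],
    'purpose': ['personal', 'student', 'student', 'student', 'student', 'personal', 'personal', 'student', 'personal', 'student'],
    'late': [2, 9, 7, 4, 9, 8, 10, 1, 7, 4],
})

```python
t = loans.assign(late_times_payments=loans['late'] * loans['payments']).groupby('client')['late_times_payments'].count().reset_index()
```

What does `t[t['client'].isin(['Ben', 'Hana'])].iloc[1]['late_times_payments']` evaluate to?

4

add column late_times_payments = loans['late'] * loans['payments']:
   payments client   purpose  late  late_times_payments
0        95   Hana  personal     2                  190
1       100    Cal   student     9                  900
2        30    Cal   student     7                  210
3        18   Hana   student     4                   72
4        69   Hana   student     9                  621
5        33    Ben  personal     8                  264
6         0   Hana  personal    10                    0
7        15    Cal   student     1                   15
8         4    Cal  personal     7                   28
9        98    Cal   student     4                  392
group by client, count of late_times_payments:
client
Ben     1
Cal     5
Hana    4
Name: late_times_payments, dtype: int64
reset_index():
  client  late_times_payments
0    Ben                    1
1    Cal                    5
2   Hana                    4
filter rows where client in ['Ben', 'Hana']:
  client  late_times_payments
0    Ben                    1
2   Hana                    4
Then the value at position 1, column 'late_times_payments': 4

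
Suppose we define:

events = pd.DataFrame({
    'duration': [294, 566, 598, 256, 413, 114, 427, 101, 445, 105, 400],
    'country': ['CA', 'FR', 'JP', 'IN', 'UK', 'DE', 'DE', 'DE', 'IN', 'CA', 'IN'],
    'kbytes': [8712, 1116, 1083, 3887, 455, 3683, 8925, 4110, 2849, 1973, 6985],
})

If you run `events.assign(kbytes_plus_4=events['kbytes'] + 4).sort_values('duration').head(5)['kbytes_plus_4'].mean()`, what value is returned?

4477.0

add column kbytes_plus_4 = events['kbytes'] + 4:
    duration country  kbytes  kbytes_plus_4
0        294      CA    8712           8716
1        566      FR    1116           1120
2        598      JP    1083           1087
3        256      IN    3887           3891
4        413      UK     455            459
5        114      DE    3683           3687
6        427      DE    8925           8929
7        101      DE    4110           4114
8        445      IN    2849           2853
9        105      CA    1973           1977
10       400      IN    6985           6989
sort by duration:
    duration country  kbytes  kbytes_plus_4
7        101      DE    4110           4114
9        105      CA    1973           1977
5        114      DE    3683           3687
3        256      IN    3887           3891
0        294      CA    8712           8716
10       400      IN    6985           6989
4        413      UK     455            459
6        427      DE    8925           8929
8        445      IN    2849           2853
1        566      FR    1116           1120
2        598      JP    1083           1087
take first 5 rows:
   duration country  kbytes  kbytes_plus_4
7       101      DE    4110           4114
9       105      CA    1973           1977
5       114      DE    3683           3687
3       256      IN    3887           3891
0       294      CA    8712           8716
Hence 4477.0.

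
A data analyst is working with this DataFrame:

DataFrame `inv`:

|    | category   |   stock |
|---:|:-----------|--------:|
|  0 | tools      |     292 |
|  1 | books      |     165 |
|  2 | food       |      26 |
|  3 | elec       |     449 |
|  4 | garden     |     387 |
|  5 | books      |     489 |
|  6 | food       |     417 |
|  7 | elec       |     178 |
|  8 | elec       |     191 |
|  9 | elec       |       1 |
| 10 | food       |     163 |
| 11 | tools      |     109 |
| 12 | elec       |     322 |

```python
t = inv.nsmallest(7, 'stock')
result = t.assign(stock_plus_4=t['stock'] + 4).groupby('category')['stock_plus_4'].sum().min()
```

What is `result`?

113

take 7 rows with smallest stock:
   category  stock
9      elec      1
2      food     26
11    tools    109
10     food    163
1     books    165
7      elec    178
8      elec    191
add column stock_plus_4 = t['stock'] + 4:
   category  stock  stock_plus_4
9      elec      1             5
2      food     26            30
11    tools    109           113
10     food    163           167
1     books    165           169
7      elec    178           182
8      elec    191           195
group by category, sum of stock_plus_4:
category
books    169
elec     382
food     197
tools    113
Name: stock_plus_4, dtype: int64
Reading off the min of the resulting series, we get 113.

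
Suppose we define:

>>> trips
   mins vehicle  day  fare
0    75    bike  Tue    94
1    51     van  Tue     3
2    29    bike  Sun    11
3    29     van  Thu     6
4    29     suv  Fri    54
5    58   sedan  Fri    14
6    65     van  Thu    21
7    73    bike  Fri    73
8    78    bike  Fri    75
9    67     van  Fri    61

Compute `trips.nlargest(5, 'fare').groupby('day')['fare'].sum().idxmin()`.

take 5 rows with largest fare:
   mins vehicle  day  fare
0    75    bike  Tue    94
8    78    bike  Fri    75
7    73    bike  Fri    73
9    67     van  Fri    61
4    29     suv  Fri    54
group by day, sum of fare:
day
Fri    263
Tue     94
Name: fare, dtype: int64
Then the label with the smallest value: Tue

Tue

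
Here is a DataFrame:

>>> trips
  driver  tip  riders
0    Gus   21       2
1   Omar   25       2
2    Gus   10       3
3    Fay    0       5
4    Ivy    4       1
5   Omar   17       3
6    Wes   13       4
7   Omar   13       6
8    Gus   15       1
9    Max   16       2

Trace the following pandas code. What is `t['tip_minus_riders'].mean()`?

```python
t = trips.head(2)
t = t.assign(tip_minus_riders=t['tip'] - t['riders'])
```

take first 2 rows:
  driver  tip  riders
0    Gus   21       2
1   Omar   25       2
add column tip_minus_riders = t['tip'] - t['riders']:
  driver  tip  riders  tip_minus_riders
0    Gus   21       2                19
1   Omar   25       2                23
mean of column 'tip_minus_riders' → 21.0

21.0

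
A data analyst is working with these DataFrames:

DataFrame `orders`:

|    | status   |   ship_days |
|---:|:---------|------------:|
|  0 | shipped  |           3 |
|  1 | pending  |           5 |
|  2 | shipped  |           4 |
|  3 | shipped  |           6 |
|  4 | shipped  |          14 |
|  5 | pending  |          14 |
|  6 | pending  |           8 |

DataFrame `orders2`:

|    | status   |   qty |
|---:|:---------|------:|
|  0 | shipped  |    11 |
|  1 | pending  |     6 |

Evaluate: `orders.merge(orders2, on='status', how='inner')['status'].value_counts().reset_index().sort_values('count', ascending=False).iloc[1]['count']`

3

merge on 'status' (how='inner') → 7 rows:
    status  ship_days  qty
0  shipped          3   11
1  pending          5    6
2  shipped          4   11
3  shipped          6   11
4  shipped         14   11
5  pending         14    6
6  pending          8    6
value_counts of status:
status
shipped    4
pending    3
Name: count, dtype: int64
reset_index():
    status  count
0  shipped      4
1  pending      3
sort by count descending:
    status  count
0  shipped      4
1  pending      3
So iloc[1]['count'] = 3.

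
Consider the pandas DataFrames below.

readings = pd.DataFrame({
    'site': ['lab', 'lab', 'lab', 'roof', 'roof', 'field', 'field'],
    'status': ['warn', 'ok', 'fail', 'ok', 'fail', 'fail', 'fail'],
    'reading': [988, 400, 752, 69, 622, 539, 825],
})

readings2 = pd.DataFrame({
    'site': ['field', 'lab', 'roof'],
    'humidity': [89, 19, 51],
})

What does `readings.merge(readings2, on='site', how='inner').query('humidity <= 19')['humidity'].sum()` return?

57

merge on 'site' (how='inner') → 7 rows:
    site status  reading  humidity
0    lab   warn      988        19
1    lab     ok      400        19
2    lab   fail      752        19
3   roof     ok       69        51
4   roof   fail      622        51
5  field   fail      539        89
6  field   fail      825        89
filter rows where humidity <= 19:
  site status  reading  humidity
0  lab   warn      988        19
1  lab     ok      400        19
2  lab   fail      752        19
Reading off the sum of column 'humidity', we get 57.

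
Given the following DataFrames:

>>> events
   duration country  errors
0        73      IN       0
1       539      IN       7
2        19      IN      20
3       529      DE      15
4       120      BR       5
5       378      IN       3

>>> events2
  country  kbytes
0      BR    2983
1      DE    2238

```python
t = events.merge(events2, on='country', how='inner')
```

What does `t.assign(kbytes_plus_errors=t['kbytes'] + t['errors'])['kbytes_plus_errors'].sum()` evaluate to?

merge on 'country' (how='inner') → 2 rows:
   duration country  errors  kbytes
0       529      DE      15    2238
1       120      BR       5    2983
add column kbytes_plus_errors = t['kbytes'] + t['errors']:
   duration country  errors  kbytes  kbytes_plus_errors
0       529      DE      15    2238                2253
1       120      BR       5    2983                2988

5241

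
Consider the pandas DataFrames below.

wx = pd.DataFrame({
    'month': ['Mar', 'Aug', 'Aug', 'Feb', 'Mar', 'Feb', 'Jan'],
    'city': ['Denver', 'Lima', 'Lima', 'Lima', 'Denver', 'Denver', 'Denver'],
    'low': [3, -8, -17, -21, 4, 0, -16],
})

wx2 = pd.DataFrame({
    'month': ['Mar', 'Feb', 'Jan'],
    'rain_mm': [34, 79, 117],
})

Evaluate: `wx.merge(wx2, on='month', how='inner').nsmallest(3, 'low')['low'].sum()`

merge on 'month' (how='inner') → 5 rows:
  month    city  low  rain_mm
0   Mar  Denver    3       34
1   Feb    Lima  -21       79
2   Mar  Denver    4       34
3   Feb  Denver    0       79
4   Jan  Denver  -16      117
take 3 rows with smallest low:
  month    city  low  rain_mm
1   Feb    Lima  -21       79
4   Jan  Denver  -16      117
3   Feb  Denver    0       79

-37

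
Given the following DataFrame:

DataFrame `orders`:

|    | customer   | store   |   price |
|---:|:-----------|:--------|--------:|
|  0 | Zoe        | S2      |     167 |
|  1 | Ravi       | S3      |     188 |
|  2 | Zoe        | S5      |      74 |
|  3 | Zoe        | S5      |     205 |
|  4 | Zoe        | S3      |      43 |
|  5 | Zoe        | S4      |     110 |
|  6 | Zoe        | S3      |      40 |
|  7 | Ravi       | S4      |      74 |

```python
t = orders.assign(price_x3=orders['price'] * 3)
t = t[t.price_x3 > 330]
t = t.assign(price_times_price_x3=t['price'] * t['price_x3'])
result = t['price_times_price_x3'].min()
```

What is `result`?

add column price_x3 = orders['price'] * 3:
  customer store  price  price_x3
0      Zoe    S2    167       501
1     Ravi    S3    188       564
2      Zoe    S5     74       222
3      Zoe    S5    205       615
4      Zoe    S3     43       129
5      Zoe    S4    110       330
6      Zoe    S3     40       120
7     Ravi    S4     74       222
filter rows where price_x3 > 330:
  customer store  price  price_x3
0      Zoe    S2    167       501
1     Ravi    S3    188       564
3      Zoe    S5    205       615
add column price_times_price_x3 = t['price'] * t['price_x3']:
  customer store  price  price_x3  price_times_price_x3
0      Zoe    S2    167       501                 83667
1     Ravi    S3    188       564                106032
3      Zoe    S5    205       615                126075
The min of column 'price_times_price_x3' is 83667.

83667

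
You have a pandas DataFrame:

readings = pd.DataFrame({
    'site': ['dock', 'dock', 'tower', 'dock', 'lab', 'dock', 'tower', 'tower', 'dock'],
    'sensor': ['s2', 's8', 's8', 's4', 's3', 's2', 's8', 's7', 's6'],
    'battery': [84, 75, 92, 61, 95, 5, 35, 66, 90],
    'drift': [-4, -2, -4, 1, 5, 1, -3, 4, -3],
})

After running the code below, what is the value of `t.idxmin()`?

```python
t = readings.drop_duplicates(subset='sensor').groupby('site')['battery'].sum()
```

tower

drop duplicate sensor (keep=first):
    site sensor  battery  drift
0   dock     s2       84     -4
1   dock     s8       75     -2
3   dock     s4       61      1
4    lab     s3       95      5
7  tower     s7       66      4
8   dock     s6       90     -3
group by site, sum of battery:
site
dock     310
lab       95
tower     66
Name: battery, dtype: int64
Finally, label with the smallest value = tower.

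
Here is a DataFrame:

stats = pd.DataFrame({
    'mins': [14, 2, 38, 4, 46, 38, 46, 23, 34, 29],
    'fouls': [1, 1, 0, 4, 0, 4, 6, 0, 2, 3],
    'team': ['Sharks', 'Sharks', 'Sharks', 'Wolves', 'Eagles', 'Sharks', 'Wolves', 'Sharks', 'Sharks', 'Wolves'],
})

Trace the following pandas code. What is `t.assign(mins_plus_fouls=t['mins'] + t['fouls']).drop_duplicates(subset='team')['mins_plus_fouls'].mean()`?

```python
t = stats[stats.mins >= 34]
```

45.3333333333

filter rows where mins >= 34:
   mins  fouls    team
2    38      0  Sharks
4    46      0  Eagles
5    38      4  Sharks
6    46      6  Wolves
8    34      2  Sharks
add column mins_plus_fouls = t['mins'] + t['fouls']:
   mins  fouls    team  mins_plus_fouls
2    38      0  Sharks               38
4    46      0  Eagles               46
5    38      4  Sharks               42
6    46      6  Wolves               52
8    34      2  Sharks               36
drop duplicate team (keep=first):
   mins  fouls    team  mins_plus_fouls
2    38      0  Sharks               38
4    46      0  Eagles               46
6    46      6  Wolves               52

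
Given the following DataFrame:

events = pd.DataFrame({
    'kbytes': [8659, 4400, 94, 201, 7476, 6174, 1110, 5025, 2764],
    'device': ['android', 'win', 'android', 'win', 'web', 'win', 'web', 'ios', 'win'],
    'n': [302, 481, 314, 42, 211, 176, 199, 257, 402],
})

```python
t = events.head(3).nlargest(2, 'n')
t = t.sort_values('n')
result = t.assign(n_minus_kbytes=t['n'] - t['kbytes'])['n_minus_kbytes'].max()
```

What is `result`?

take first 3 rows:
   kbytes   device    n
0    8659  android  302
1    4400      win  481
2      94  android  314
take 2 rows with largest n:
   kbytes   device    n
1    4400      win  481
2      94  android  314
sort by n:
   kbytes   device    n
2      94  android  314
1    4400      win  481
add column n_minus_kbytes = t['n'] - t['kbytes']:
   kbytes   device    n  n_minus_kbytes
2      94  android  314             220
1    4400      win  481           -3919

220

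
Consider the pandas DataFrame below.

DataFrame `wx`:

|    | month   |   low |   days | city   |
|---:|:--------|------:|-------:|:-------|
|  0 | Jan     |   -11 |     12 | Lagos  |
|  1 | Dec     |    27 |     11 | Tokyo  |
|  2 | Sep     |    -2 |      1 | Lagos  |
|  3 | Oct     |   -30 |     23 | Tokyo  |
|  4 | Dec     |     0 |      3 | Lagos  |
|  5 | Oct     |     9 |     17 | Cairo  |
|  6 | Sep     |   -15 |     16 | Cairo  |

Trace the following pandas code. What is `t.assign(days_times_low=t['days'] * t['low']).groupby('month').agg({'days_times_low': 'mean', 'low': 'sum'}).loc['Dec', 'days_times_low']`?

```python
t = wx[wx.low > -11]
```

filter rows where low > -11:
  month  low  days   city
1   Dec   27    11  Tokyo
2   Sep   -2     1  Lagos
4   Dec    0     3  Lagos
5   Oct    9    17  Cairo
add column days_times_low = t['days'] * t['low']:
  month  low  days   city  days_times_low
1   Dec   27    11  Tokyo             297
2   Sep   -2     1  Lagos              -2
4   Dec    0     3  Lagos               0
5   Oct    9    17  Cairo             153
group by month: mean(days_times_low), sum(low):
       days_times_low  low
month                     
Dec             148.5   27
Oct             153.0    9
Sep              -2.0   -2
Reading off the value at row 'Dec', column 'days_times_low', we get 148.5.

148.5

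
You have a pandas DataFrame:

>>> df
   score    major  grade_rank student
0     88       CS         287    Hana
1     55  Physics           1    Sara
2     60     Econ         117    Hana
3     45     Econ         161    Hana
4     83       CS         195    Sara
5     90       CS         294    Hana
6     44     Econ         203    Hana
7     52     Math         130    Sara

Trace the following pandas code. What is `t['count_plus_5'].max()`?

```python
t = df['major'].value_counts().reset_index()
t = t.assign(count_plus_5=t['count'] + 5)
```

8

value_counts of major:
major
CS         3
Econ       3
Physics    1
Math       1
Name: count, dtype: int64
reset_index():
     major  count
0       CS      3
1     Econ      3
2  Physics      1
3     Math      1
add column count_plus_5 = t['count'] + 5:
     major  count  count_plus_5
0       CS      3             8
1     Econ      3             8
2  Physics      1             6
3     Math      1             6
The max of column 'count_plus_5' is 8.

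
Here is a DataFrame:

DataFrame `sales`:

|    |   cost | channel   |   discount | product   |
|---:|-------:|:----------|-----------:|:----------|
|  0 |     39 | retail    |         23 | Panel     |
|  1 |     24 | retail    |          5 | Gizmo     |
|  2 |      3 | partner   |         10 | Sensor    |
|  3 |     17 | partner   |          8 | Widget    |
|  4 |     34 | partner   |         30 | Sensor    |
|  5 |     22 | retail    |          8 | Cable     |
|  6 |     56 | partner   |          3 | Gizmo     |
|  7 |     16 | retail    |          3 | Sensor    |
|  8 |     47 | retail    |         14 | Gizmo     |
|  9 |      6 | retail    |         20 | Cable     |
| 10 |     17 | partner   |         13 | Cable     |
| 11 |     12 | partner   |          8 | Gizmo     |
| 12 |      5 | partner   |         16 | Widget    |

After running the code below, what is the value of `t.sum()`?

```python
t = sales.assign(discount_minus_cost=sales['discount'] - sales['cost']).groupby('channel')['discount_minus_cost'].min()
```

add column discount_minus_cost = sales['discount'] - sales['cost']:
    cost  channel  discount product  discount_minus_cost
0     39   retail        23   Panel                  -16
1     24   retail         5   Gizmo                  -19
2      3  partner        10  Sensor                    7
3     17  partner         8  Widget                   -9
4     34  partner        30  Sensor                   -4
5     22   retail         8   Cable                  -14
6     56  partner         3   Gizmo                  -53
7     16   retail         3  Sensor                  -13
8     47   retail        14   Gizmo                  -33
9      6   retail        20   Cable                   14
10    17  partner        13   Cable                   -4
11    12  partner         8   Gizmo                   -4
12     5  partner        16  Widget                   11
group by channel, min of discount_minus_cost:
channel
partner   -53
retail    -33
Name: discount_minus_cost, dtype: int64
Reading off the sum of the resulting series, we get -86.

-86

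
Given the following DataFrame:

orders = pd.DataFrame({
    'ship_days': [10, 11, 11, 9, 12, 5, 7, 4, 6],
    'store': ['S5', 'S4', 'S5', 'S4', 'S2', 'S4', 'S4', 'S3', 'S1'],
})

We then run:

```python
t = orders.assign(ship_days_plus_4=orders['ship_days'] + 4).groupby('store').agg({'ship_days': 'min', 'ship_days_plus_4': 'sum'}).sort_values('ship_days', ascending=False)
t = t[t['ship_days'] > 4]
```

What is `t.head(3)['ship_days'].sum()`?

add column ship_days_plus_4 = orders['ship_days'] + 4:
   ship_days store  ship_days_plus_4
0         10    S5                14
1         11    S4                15
2         11    S5                15
3          9    S4                13
4         12    S2                16
5          5    S4                 9
6          7    S4                11
7          4    S3                 8
8          6    S1                10
group by store: min(ship_days), sum(ship_days_plus_4):
       ship_days  ship_days_plus_4
store                             
S1             6                10
S2            12                16
S3             4                 8
S4             5                48
S5            10                29
sort by ship_days descending:
       ship_days  ship_days_plus_4
store                             
S2            12                16
S5            10                29
S1             6                10
S4             5                48
S3             4                 8
filter rows where ship_days > 4:
       ship_days  ship_days_plus_4
store                             
S2            12                16
S5            10                29
S1             6                10
S4             5                48
take first 3 rows:
       ship_days  ship_days_plus_4
store                             
S2            12                16
S5            10                29
S1             6                10

28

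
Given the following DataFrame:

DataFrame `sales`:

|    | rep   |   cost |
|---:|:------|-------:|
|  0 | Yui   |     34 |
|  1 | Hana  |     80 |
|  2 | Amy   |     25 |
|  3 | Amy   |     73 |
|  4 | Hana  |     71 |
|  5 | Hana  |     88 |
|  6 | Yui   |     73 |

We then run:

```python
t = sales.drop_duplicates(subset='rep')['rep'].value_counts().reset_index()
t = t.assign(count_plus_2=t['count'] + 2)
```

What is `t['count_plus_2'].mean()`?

drop duplicate rep (keep=first):
    rep  cost
0   Yui    34
1  Hana    80
2   Amy    25
value_counts of rep:
rep
Yui     1
Hana    1
Amy     1
Name: count, dtype: int64
reset_index():
    rep  count
0   Yui      1
1  Hana      1
2   Amy      1
add column count_plus_2 = t['count'] + 2:
    rep  count  count_plus_2
0   Yui      1             3
1  Hana      1             3
2   Amy      1             3
mean of column 'count_plus_2' → 3.0

3.0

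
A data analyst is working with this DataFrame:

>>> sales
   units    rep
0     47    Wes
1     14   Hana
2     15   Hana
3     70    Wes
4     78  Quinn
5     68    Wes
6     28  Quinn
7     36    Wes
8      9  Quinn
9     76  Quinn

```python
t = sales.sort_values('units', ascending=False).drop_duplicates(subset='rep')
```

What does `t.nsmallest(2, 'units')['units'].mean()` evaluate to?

42.5

sort by units descending:
   units    rep
4     78  Quinn
9     76  Quinn
3     70    Wes
5     68    Wes
0     47    Wes
7     36    Wes
6     28  Quinn
2     15   Hana
1     14   Hana
8      9  Quinn
drop duplicate rep (keep=first):
   units    rep
4     78  Quinn
3     70    Wes
2     15   Hana
take 2 rows with smallest units:
   units   rep
2     15  Hana
3     70   Wes
mean of column 'units' → 42.5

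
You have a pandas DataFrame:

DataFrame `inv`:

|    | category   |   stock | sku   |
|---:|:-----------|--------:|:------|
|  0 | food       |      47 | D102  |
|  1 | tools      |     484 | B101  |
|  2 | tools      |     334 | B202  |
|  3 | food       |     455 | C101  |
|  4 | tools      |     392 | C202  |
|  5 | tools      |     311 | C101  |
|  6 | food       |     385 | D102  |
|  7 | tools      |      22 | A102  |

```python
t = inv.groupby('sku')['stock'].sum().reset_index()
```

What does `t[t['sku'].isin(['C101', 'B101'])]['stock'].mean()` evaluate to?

group by sku, sum of stock:
sku
A102     22
B101    484
B202    334
C101    766
C202    392
D102    432
Name: stock, dtype: int64
reset_index():
    sku  stock
0  A102     22
1  B101    484
2  B202    334
3  C101    766
4  C202    392
5  D102    432
filter rows where sku in ['C101', 'B101']:
    sku  stock
1  B101    484
3  C101    766
The mean of column 'stock' is 625.0.

625.0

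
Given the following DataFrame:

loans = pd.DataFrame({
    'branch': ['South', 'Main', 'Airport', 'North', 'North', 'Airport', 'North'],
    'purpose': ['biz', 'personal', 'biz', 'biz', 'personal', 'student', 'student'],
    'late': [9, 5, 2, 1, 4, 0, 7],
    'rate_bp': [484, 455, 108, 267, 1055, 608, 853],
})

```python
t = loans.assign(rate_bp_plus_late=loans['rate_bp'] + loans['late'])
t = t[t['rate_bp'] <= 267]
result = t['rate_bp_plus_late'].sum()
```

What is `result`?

378

add column rate_bp_plus_late = loans['rate_bp'] + loans['late']:
    branch   purpose  late  rate_bp  rate_bp_plus_late
0    South       biz     9      484                493
1     Main  personal     5      455                460
2  Airport       biz     2      108                110
3    North       biz     1      267                268
4    North  personal     4     1055               1059
5  Airport   student     0      608                608
6    North   student     7      853                860
filter rows where rate_bp <= 267:
    branch purpose  late  rate_bp  rate_bp_plus_late
2  Airport     biz     2      108                110
3    North     biz     1      267                268
Taking the sum of column 'rate_bp_plus_late' gives 378.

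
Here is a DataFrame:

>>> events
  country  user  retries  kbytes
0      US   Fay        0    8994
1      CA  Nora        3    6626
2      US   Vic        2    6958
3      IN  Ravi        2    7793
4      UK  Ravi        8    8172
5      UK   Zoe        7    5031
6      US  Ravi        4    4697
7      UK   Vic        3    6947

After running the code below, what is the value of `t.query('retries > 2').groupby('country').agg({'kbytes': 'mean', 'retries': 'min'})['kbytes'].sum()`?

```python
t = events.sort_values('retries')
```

sort by retries:
  country  user  retries  kbytes
0      US   Fay        0    8994
2      US   Vic        2    6958
3      IN  Ravi        2    7793
1      CA  Nora        3    6626
7      UK   Vic        3    6947
6      US  Ravi        4    4697
5      UK   Zoe        7    5031
4      UK  Ravi        8    8172
filter rows where retries > 2:
  country  user  retries  kbytes
1      CA  Nora        3    6626
7      UK   Vic        3    6947
6      US  Ravi        4    4697
5      UK   Zoe        7    5031
4      UK  Ravi        8    8172
group by country: mean(kbytes), min(retries):
              kbytes  retries
country                      
CA       6626.000000        3
UK       6716.666667        3
US       4697.000000        4
Reading off the sum of column 'kbytes', we get 18039.6666667.

18039.6666667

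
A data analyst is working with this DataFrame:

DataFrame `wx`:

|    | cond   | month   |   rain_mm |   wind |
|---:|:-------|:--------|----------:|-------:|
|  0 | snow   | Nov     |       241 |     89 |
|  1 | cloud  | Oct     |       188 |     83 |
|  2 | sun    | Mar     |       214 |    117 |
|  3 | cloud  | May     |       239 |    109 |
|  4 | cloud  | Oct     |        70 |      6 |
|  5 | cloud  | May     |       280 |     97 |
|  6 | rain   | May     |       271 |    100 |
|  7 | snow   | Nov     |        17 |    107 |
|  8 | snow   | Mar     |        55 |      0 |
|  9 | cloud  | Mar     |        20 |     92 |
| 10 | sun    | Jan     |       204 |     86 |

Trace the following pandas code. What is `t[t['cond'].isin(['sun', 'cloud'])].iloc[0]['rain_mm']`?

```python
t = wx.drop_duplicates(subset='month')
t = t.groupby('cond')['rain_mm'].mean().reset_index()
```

drop duplicate month (keep=first):
     cond month  rain_mm  wind
0    snow   Nov      241    89
1   cloud   Oct      188    83
2     sun   Mar      214   117
3   cloud   May      239   109
10    sun   Jan      204    86
group by cond, mean of rain_mm:
cond
cloud    213.5
snow     241.0
sun      209.0
Name: rain_mm, dtype: float64
reset_index():
    cond  rain_mm
0  cloud    213.5
1   snow    241.0
2    sun    209.0
filter rows where cond in ['sun', 'cloud']:
    cond  rain_mm
0  cloud    213.5
2    sun    209.0
value at position 0, column 'rain_mm' → 213.5

213.5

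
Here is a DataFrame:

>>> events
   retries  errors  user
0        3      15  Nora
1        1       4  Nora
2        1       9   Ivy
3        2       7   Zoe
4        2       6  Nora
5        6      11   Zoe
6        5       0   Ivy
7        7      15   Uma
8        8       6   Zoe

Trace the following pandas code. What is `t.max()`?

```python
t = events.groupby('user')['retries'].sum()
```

16

group by user, sum of retries:
user
Ivy      6
Nora     6
Uma      7
Zoe     16
Name: retries, dtype: int64
Finally, max of the resulting series = 16.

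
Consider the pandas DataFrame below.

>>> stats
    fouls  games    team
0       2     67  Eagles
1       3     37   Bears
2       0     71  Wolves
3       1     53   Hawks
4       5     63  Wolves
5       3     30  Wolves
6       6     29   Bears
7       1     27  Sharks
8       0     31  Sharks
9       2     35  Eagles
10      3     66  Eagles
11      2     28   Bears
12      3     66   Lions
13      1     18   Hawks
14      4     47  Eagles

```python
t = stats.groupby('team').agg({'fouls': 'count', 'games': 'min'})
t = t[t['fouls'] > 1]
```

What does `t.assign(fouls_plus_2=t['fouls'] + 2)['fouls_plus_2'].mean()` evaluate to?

4.8

group by team: count(fouls), min(games):
        fouls  games
team                
Bears       3     28
Eagles      4     35
Hawks       2     18
Lions       1     66
Sharks      2     27
Wolves      3     30
filter rows where fouls > 1:
        fouls  games
team                
Bears       3     28
Eagles      4     35
Hawks       2     18
Sharks      2     27
Wolves      3     30
add column fouls_plus_2 = t['fouls'] + 2:
        fouls  games  fouls_plus_2
team                              
Bears       3     28             5
Eagles      4     35             6
Hawks       2     18             4
Sharks      2     27             4
Wolves      3     30             5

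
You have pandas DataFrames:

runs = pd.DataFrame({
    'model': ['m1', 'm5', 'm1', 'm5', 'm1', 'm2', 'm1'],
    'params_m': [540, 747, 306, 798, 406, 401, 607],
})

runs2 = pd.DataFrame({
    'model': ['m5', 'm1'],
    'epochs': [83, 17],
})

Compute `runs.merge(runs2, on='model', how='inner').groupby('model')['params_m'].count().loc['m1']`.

4

merge on 'model' (how='inner') → 6 rows:
  model  params_m  epochs
0    m1       540      17
1    m5       747      83
2    m1       306      17
3    m5       798      83
4    m1       406      17
5    m1       607      17
group by model, count of params_m:
model
m1    4
m5    2
Name: params_m, dtype: int64
Hence 4.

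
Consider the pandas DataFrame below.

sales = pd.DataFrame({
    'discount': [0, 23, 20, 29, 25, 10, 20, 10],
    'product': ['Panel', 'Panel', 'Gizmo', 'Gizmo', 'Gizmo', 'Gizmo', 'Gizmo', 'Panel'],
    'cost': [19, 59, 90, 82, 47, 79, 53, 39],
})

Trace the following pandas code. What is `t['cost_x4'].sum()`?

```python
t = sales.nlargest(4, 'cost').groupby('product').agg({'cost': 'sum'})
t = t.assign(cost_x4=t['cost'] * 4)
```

1240

take 4 rows with largest cost:
   discount product  cost
2        20   Gizmo    90
3        29   Gizmo    82
5        10   Gizmo    79
1        23   Panel    59
group by product, sum of cost:
         cost
product      
Gizmo     251
Panel      59
add column cost_x4 = t['cost'] * 4:
         cost  cost_x4
product               
Gizmo     251     1004
Panel      59      236
sum of column 'cost_x4' → 1240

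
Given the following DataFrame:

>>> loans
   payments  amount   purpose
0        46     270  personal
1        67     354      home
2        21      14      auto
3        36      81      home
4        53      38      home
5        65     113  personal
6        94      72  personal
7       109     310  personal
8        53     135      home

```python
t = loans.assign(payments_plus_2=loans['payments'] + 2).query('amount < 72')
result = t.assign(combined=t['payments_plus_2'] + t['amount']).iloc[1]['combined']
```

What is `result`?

93

add column payments_plus_2 = loans['payments'] + 2:
   payments  amount   purpose  payments_plus_2
0        46     270  personal               48
1        67     354      home               69
2        21      14      auto               23
3        36      81      home               38
4        53      38      home               55
5        65     113  personal               67
6        94      72  personal               96
7       109     310  personal              111
8        53     135      home               55
filter rows where amount < 72:
   payments  amount purpose  payments_plus_2
2        21      14    auto               23
4        53      38    home               55
add column combined = t['payments_plus_2'] + t['amount']:
   payments  amount purpose  payments_plus_2  combined
2        21      14    auto               23        37
4        53      38    home               55        93
Finally, value at position 1, column 'combined' = 93.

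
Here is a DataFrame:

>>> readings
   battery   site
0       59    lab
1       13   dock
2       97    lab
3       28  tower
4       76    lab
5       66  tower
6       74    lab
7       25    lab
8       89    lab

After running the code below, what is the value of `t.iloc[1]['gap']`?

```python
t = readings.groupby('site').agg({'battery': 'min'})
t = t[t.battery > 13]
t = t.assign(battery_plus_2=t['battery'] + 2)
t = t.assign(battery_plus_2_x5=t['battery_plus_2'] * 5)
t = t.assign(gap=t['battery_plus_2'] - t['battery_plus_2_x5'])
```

-120

group by site, min of battery:
       battery
site          
dock        13
lab         25
tower       28
filter rows where battery > 13:
       battery
site          
lab         25
tower       28
add column battery_plus_2 = t['battery'] + 2:
       battery  battery_plus_2
site                          
lab         25              27
tower       28              30
add column battery_plus_2_x5 = t['battery_plus_2'] * 5:
       battery  battery_plus_2  battery_plus_2_x5
site                                             
lab         25              27                135
tower       28              30                150
add column gap = t['battery_plus_2'] - t['battery_plus_2_x5']:
       battery  battery_plus_2  battery_plus_2_x5  gap
site                                                  
lab         25              27                135 -108
tower       28              30                150 -120
Hence -120.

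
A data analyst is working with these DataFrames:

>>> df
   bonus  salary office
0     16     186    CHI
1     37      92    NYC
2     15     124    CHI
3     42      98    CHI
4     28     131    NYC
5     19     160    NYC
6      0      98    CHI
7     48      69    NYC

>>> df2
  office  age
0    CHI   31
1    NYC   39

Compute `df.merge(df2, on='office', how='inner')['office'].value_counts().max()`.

merge on 'office' (how='inner') → 8 rows:
   bonus  salary office  age
0     16     186    CHI   31
1     37      92    NYC   39
2     15     124    CHI   31
3     42      98    CHI   31
4     28     131    NYC   39
5     19     160    NYC   39
6      0      98    CHI   31
7     48      69    NYC   39
value_counts of office:
office
CHI    4
NYC    4
Name: count, dtype: int64

4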